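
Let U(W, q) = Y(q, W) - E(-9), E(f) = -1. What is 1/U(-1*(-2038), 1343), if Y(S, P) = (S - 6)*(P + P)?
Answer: 1/5449613 ≈ 1.8350e-7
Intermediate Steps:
Y(S, P) = 2*P*(-6 + S) (Y(S, P) = (-6 + S)*(2*P) = 2*P*(-6 + S))
U(W, q) = 1 + 2*W*(-6 + q) (U(W, q) = 2*W*(-6 + q) - 1*(-1) = 2*W*(-6 + q) + 1 = 1 + 2*W*(-6 + q))
1/U(-1*(-2038), 1343) = 1/(1 + 2*(-1*(-2038))*(-6 + 1343)) = 1/(1 + 2*2038*1337) = 1/(1 + 5449612) = 1/5449613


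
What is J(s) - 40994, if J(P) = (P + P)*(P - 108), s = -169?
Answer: 52632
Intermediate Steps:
J(P) = 2*P*(-108 + P) (J(P) = (2*P)*(-108 + P) = 2*P*(-108 + P))
J(s) - 40994 = 2*(-169)*(-108 - 169) - 40994 = 2*(-169)*(-277) - 40994 = 93626 - 40994 = 52632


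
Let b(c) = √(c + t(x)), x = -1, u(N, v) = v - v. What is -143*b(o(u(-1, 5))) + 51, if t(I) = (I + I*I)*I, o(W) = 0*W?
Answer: 51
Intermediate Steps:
u(N, v) = 0
o(W) = 0
t(I) = I*(I + I²) (t(I) = (I + I²)*I = I*(I + I²))
b(c) = √c (b(c) = √(c + (-1)²*(1 - 1)) = √(c + 1*0) = √(c + 0) = √c)
-143*b(o(u(-1, 5))) + 51 = -143*√0 + 51 = -143*0 + 51 = 0 + 51 = 51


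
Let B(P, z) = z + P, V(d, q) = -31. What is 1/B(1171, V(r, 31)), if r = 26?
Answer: 1/1140 ≈ 0.00087719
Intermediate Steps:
B(P, z) = P + z
1/B(1171, V(r, 31)) = 1/(1171 - 31) = 1/1140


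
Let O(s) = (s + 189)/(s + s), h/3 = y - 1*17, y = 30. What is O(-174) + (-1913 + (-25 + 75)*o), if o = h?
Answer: 4287/116 ≈ 36.957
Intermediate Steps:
h = 39 (h = 3*(30 - 1*17) = 3*(30 - 17) = 3*13 = 39)
o = 39
O(s) = (189 + s)/(2*s) (O(s) = (189 + s)/((2*s)) = (189 + s)*(1/(2*s)) = (189 + s)/(2*s))
O(-174) + (-1913 + (-25 + 75)*o) = (1/2)*(189 - 174)/(-174) + (-1913 + (-25 + 75)*39) = (1/2)*(-1/174)*15 + (-1913 + 50*39) = -5/116 + (-1913 + 1950) = -5/116 + 37 = 4287/116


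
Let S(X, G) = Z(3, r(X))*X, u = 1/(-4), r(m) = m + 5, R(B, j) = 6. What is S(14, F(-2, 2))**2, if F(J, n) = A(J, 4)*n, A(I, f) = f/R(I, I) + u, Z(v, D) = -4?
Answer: 3136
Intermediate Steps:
r(m) = 5 + m
u = -1/4 ≈ -0.25000
A(I, f) = -1/4 + f/6 (A(I, f) = f/6 - 1/4 = -1/4 + f/6)
F(J, n) = 5*n/12 (F(J, n) = (-1/4 + (1/6)*4)*n = (-1/4 + 2/3)*n = 5*n/12)
S(X, G) = -4*X
S(14, F(-2, 2))**2 = (-4*14)**2 = (-56)**2 = 3136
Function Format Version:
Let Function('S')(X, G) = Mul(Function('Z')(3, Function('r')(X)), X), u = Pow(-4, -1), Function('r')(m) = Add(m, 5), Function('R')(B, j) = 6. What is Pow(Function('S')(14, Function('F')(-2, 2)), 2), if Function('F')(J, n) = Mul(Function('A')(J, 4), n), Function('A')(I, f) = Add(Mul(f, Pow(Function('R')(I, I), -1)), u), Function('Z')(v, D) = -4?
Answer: 3136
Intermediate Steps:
Function('r')(m) = Add(5, m)
u = Rational(-1, 4) ≈ -0.25000
Function('A')(I, f) = Add(Rational(-1, 4), Mul(Rational(1, 6), f)) (Function('A')(I, f) = Add(Mul(f, Pow(6, -1)), Rational(-1, 4)) = Add(Mul(f, Rational(1, 6)), Rational(-1, 4)) = Add(Mul(Rational(1, 6), f), Rational(-1, 4)) = Add(Rational(-1, 4), Mul(Rational(1, 6), f)))
Function('F')(J, n) = Mul(Rational(5, 12), n) (Function('F')(J, n) = Mul(Add(Rational(-1, 4), Mul(Rational(1, 6), 4)), n) = Mul(Add(Rational(-1, 4), Rational(2, 3)), n) = Mul(Rational(5, 12), n))
Function('S')(X, G) = Mul(-4, X)
Pow(Function('S')(14, Function('F')(-2, 2)), 2) = Pow(Mul(-4, 14), 2) = Pow(-56, 2) = 3136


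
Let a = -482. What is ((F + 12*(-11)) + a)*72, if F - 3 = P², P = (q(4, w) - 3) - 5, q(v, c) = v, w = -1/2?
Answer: -42840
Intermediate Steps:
w = -½ (w = -1*½ = -½ ≈ -0.50000)
P = -4 (P = (4 - 3) - 5 = 1 - 5 = -4)
F = 19 (F = 3 + (-4)² = 3 + 16 = 19)
((F + 12*(-11)) + a)*72 = ((19 + 12*(-11)) - 482)*72 = ((19 - 132) - 482)*72 = (-113 - 482)*72 = -595*72 = -42840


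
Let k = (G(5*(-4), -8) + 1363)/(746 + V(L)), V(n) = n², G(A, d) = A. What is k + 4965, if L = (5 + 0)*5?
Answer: 6808358/1371 ≈ 4966.0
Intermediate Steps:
L = 25 (L = 5*5 = 25)
k = 1343/1371 (k = (5*(-4) + 1363)/(746 + 25²) = (-20 + 1363)/(746 + 625) = 1343/1371 ≈ 0.97958)
k + 4965 = 1343/1371 + 4965 = 6808358/1371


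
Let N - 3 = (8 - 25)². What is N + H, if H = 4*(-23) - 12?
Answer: 188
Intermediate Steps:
N = 292 (N = 3 + (8 - 25)² = 3 + (-17)² = 3 + 289 = 292)
H = -104 (H = -92 - 12 = -104)
N + H = 292 - 104 = 188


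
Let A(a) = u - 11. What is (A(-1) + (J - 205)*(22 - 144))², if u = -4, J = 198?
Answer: 703921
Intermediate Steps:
A(a) = -15 (A(a) = -4 - 11 = -15)
(A(-1) + (J - 205)*(22 - 144))² = (-15 + (198 - 205)*(22 - 144))² = (-15 - 7*(-122))² = (-15 + 854)² = 839² = 703921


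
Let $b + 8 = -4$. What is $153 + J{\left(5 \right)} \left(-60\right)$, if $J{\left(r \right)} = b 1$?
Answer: $873$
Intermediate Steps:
$b = -12$ ($b = -8 - 4 = -12$)
$J{\left(r \right)} = -12$ ($J{\left(r \right)} = \left(-12\right) 1 = -12$)
$153 + J{\left(5 \right)} \left(-60\right) = 153 - -720 = 153 + 720 = 873$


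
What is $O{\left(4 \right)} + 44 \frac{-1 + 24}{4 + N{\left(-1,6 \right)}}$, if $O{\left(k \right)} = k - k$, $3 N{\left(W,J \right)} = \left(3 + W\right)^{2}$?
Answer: $\frac{759}{4} \approx 189.75$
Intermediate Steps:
$N{\left(W,J \right)} = \frac{\left(3 + W\right)^{2}}{3}$
$O{\left(k \right)} = 0$
$O{\left(4 \right)} + 44 \frac{-1 + 24}{4 + N{\left(-1,6 \right)}} = 0 + 44 \frac{-1 + 24}{4 + \frac{\left(3 - 1\right)^{2}}{3}} = 0 + 44 \frac{23}{4 + \frac{2^{2}}{3}} = 0 + 44 \frac{23}{4 + \frac{1}{3} \cdot 4} = 0 + 44 \frac{23}{4 + \frac{4}{3}} = 0 + 44 \frac{23}{\frac{16}{3}} = 0 + 44 \cdot 23 \cdot \frac{3}{16} = 0 + 44 \cdot \frac{69}{16} = 0 + \frac{759}{4} = \frac{759}{4}$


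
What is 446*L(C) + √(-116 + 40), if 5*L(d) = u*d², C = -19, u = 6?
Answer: 966036/5 + 2*I*√19 ≈ 1.9321e+5 + 8.7178*I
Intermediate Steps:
L(d) = 6*d²/5 (L(d) = (6*d²)/5 = 6*d²/5)
446*L(C) + √(-116 + 40) = 446*((6/5)*(-19)²) + √(-116 + 40) = 446*((6/5)*361) + √(-76) = 446*(2166/5) + 2*I*√19 = 966036/5 + 2*I*√19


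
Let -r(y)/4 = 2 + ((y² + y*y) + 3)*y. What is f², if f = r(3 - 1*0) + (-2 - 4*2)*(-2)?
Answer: 57600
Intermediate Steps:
r(y) = -8 - 4*y*(3 + 2*y²) (r(y) = -4*(2 + ((y² + y*y) + 3)*y) = -4*(2 + ((y² + y²) + 3)*y) = -4*(2 + (2*y² + 3)*y) = -4*(2 + (3 + 2*y²)*y) = -4*(2 + y*(3 + 2*y²)) = -8 - 4*y*(3 + 2*y²))
f = -240 (f = (-8 - 12*(3 - 1*0) - 8*(3 - 1*0)³) + (-2 - 4*2)*(-2) = (-8 - 12*(3 + 0) - 8*(3 + 0)³) + (-2 - 8)*(-2) = (-8 - 12*3 - 8*3³) - 10*(-2) = (-8 - 36 - 8*27) + 20 = (-8 - 36 - 216) + 20 = -260 + 20 = -240)
f² = (-240)² = 57600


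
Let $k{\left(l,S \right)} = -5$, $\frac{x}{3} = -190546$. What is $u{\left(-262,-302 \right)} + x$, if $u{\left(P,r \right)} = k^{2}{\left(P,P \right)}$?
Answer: $-571613$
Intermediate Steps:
$x = -571638$ ($x = 3 \left(-190546\right) = -571638$)
$u{\left(P,r \right)} = 25$ ($u{\left(P,r \right)} = \left(-5\right)^{2} = 25$)
$u{\left(-262,-302 \right)} + x = 25 - 571638 = -571613$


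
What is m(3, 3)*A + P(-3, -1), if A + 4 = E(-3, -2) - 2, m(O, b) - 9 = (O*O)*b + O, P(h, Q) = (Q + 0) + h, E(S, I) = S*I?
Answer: -4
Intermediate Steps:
E(S, I) = I*S
P(h, Q) = Q + h
m(O, b) = 9 + O + b*O**2 (m(O, b) = 9 + ((O*O)*b + O) = 9 + (O**2*b + O) = 9 + (b*O**2 + O) = 9 + (O + b*O**2) = 9 + O + b*O**2)
A = 0 (A = -4 + (-2*(-3) - 2) = -4 + (6 - 2) = -4 + 4 = 0)
m(3, 3)*A + P(-3, -1) = (9 + 3 + 3*3**2)*0 + (-1 - 3) = (9 + 3 + 3*9)*0 - 4 = (9 + 3 + 27)*0 - 4 = 39*0 - 4 = 0 - 4 = -4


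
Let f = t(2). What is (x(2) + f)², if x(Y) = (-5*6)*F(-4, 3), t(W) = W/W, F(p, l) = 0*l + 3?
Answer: 7921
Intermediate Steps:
F(p, l) = 3 (F(p, l) = 0 + 3 = 3)
t(W) = 1
f = 1
x(Y) = -90 (x(Y) = -5*6*3 = -30*3 = -90)
(x(2) + f)² = (-90 + 1)² = (-89)² = 7921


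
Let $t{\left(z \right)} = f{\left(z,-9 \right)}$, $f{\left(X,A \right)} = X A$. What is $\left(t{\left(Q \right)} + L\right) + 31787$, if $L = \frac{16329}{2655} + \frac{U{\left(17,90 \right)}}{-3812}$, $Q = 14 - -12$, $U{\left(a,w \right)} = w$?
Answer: $\frac{53234250463}{1686810} \approx 31559.0$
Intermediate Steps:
$Q = 26$ ($Q = 14 + 12 = 26$)
$f{\left(X,A \right)} = A X$
$L = \frac{10334533}{1686810}$ ($L = \frac{16329}{2655} + \frac{90}{-3812} = 16329 \cdot \frac{1}{2655} + 90 \left(- \frac{1}{3812}\right) = \frac{5443}{885} - \frac{45}{1906} = \frac{10334533}{1686810} \approx 6.1267$)
$t{\left(z \right)} = - 9 z$
$\left(t{\left(Q \right)} + L\right) + 31787 = \left(\left(-9\right) 26 + \frac{10334533}{1686810}\right) + 31787 = \left(-234 + \frac{10334533}{1686810}\right) + 31787 = - \frac{384379007}{1686810} + 31787 = \frac{53234250463}{1686810}$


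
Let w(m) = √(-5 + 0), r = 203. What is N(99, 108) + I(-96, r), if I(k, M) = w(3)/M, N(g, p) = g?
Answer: 99 + I*√5/203 ≈ 99.0 + 0.011015*I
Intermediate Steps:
w(m) = I*√5 (w(m) = √(-5) = I*√5)
I(k, M) = I*√5/M (I(k, M) = (I*√5)/M = I*√5/M)
N(99, 108) + I(-96, r) = 99 + I*√5/203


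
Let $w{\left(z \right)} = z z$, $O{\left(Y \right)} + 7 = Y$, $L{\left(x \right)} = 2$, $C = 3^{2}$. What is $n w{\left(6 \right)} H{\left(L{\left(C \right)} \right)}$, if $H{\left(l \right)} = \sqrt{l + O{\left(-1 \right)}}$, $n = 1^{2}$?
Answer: $36 i \sqrt{6} \approx 88.182 i$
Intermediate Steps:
$C = 9$
$n = 1$
$O{\left(Y \right)} = -7 + Y$
$w{\left(z \right)} = z^{2}$
$H{\left(l \right)} = \sqrt{-8 + l}$ ($H{\left(l \right)} = \sqrt{l - 8} = \sqrt{-8 + l}$)
$n w{\left(6 \right)} H{\left(L{\left(C \right)} \right)} = 1 \cdot 6^{2} \sqrt{-8 + 2} = 1 \cdot 36 \sqrt{-6} = 36 i \sqrt{6}$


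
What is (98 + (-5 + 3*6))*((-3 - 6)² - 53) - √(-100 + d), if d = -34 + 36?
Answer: 3108 - 7*I*√2 ≈ 3108.0 - 9.8995*I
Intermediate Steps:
d = 2
(98 + (-5 + 3*6))*((-3 - 6)² - 53) - √(-100 + d) = (98 + (-5 + 3*6))*((-3 - 6)² - 53) - √(-100 + 2) = (98 + (-5 + 18))*((-9)² - 53) - √(-98) = (98 + 13)*(81 - 53) - 7*I*√2 = 111*28 - 7*I*√2 = 3108 - 7*I*√2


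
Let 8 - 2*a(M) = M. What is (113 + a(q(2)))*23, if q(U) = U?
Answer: 2668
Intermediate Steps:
a(M) = 4 - M/2
(113 + a(q(2)))*23 = (113 + (4 - ½*2))*23 = (113 + (4 - 1))*23 = (113 + 3)*23 = 116*23 = 2668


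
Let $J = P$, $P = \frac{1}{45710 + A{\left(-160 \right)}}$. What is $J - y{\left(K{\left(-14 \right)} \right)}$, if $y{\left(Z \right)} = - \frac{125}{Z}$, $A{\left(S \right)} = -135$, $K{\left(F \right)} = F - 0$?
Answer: $- \frac{5696861}{638050} \approx -8.9285$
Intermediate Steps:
$K{\left(F \right)} = F$ ($K{\left(F \right)} = F + 0 = F$)
$P = \frac{1}{45575}$ ($P = \frac{1}{45710 - 135} = \frac{1}{45575} \approx 2.1942 \cdot 10^{-5}$)
$J = \frac{1}{45575} \approx 2.1942 \cdot 10^{-5}$
$J - y{\left(K{\left(-14 \right)} \right)} = \frac{1}{45575} - - \frac{125}{-14} = \frac{1}{45575} - \left(-125\right) \left(- \frac{1}{14}\right) = \frac{1}{45575} - \frac{125}{14} = - \frac{5696861}{638050}$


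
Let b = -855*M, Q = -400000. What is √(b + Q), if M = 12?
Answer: 2*I*√102565 ≈ 640.52*I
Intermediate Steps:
b = -10260 (b = -855*12 = -10260)
√(b + Q) = √(-10260 - 400000) = √(-410260) = 2*I*√102565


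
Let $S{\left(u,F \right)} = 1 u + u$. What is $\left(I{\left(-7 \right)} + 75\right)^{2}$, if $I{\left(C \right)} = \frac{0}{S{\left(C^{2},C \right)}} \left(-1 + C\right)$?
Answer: $5625$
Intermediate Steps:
$S{\left(u,F \right)} = 2 u$ ($S{\left(u,F \right)} = u + u = 2 u$)
$I{\left(C \right)} = 0$ ($I{\left(C \right)} = \frac{0}{2 C^{2}} \left(-1 + C\right) = 0 \frac{1}{2 C^{2}} \left(-1 + C\right) = 0 \left(-1 + C\right) = 0$)
$\left(I{\left(-7 \right)} + 75\right)^{2} = \left(0 + 75\right)^{2} = 75^{2} = 5625$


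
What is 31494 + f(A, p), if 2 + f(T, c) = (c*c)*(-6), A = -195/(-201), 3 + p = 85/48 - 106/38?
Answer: 4352114783/138624 ≈ 31395.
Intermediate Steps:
p = -3665/912 (p = -3 + (85/48 - 106/38) = -3 + (85*(1/48) - 106*1/38) = -3 + (85/48 - 53/19) = -3 - 929/912 = -3665/912 ≈ -4.0186)
A = 65/67 (A = -195*(-1/201) = 65/67 ≈ 0.97015)
f(T, c) = -2 - 6*c**2 (f(T, c) = -2 + (c*c)*(-6) = -2 + c**2*(-6) = -2 - 6*c**2)
31494 + f(A, p) = 31494 + (-2 - 6*(-3665/912)**2) = 31494 + (-2 - 6*13432225/831744) = 31494 + (-2 - 13432225/138624) = 31494 - 13709473/138624 = 4352114783/138624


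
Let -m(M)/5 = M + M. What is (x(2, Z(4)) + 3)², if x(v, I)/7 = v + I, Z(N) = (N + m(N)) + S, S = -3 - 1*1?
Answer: 69169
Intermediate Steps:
S = -4 (S = -3 - 1 = -4)
m(M) = -10*M (m(M) = -5*(M + M) = -10*M)
Z(N) = -4 - 9*N (Z(N) = (N - 10*N) - 4 = -9*N - 4 = -4 - 9*N)
x(v, I) = 7*I + 7*v (x(v, I) = 7*(v + I) = 7*(I + v) = 7*I + 7*v)
(x(2, Z(4)) + 3)² = ((7*(-4 - 9*4) + 7*2) + 3)² = ((7*(-4 - 36) + 14) + 3)² = ((7*(-40) + 14) + 3)² = ((-280 + 14) + 3)² = (-266 + 3)² = (-263)² = 69169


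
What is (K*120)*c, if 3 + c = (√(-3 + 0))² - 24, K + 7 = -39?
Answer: 165600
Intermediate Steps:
K = -46 (K = -7 - 39 = -46)
c = -30 (c = -3 + ((√(-3 + 0))² - 24) = -3 + ((√(-3))² - 24) = -3 + ((I*√3)² - 24) = -3 + (-3 - 24) = -3 - 27 = -30)
(K*120)*c = -46*120*(-30) = -5520*(-30) = 165600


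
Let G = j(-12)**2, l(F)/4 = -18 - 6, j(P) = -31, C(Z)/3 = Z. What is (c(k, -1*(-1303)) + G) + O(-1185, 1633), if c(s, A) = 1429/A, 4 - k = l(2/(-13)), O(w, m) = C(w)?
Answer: -3378553/1303 ≈ -2592.9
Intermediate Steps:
C(Z) = 3*Z
O(w, m) = 3*w
l(F) = -96 (l(F) = 4*(-18 - 6) = 4*(-24) = -96)
k = 100 (k = 4 - 1*(-96) = 4 + 96 = 100)
G = 961 (G = (-31)**2 = 961)
(c(k, -1*(-1303)) + G) + O(-1185, 1633) = (1429/((-1*(-1303))) + 961) + 3*(-1185) = (1429/1303 + 961) - 3555 = 1253612/1303 - 3555 = -3378553/1303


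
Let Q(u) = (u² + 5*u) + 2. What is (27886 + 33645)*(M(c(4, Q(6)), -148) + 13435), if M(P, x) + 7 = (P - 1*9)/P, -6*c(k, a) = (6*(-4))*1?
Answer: 3304645417/4 ≈ 8.2616e+8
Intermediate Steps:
Q(u) = 2 + u² + 5*u
c(k, a) = 4 (c(k, a) = -6*(-4)/6 = -(-4) = -⅙*(-24) = 4)
M(P, x) = -7 + (-9 + P)/P (M(P, x) = -7 + (P - 1*9)/P = -7 + (P - 9)/P = -7 + (-9 + P)/P)
(27886 + 33645)*(M(c(4, Q(6)), -148) + 13435) = (27886 + 33645)*((-6 - 9/4) + 13435) = 61531*((-6 - 9*¼) + 13435) = 61531*((-6 - 9/4) + 13435) = 61531*(-33/4 + 13435) = 61531*(53707/4) = 3304645417/4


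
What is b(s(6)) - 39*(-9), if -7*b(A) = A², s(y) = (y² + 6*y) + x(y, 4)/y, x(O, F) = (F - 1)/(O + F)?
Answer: -1093681/2800 ≈ -390.60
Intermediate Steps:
x(O, F) = (-1 + F)/(F + O)
s(y) = y² + 6*y + 3/(y*(4 + y)) (s(y) = (y² + 6*y) + ((-1 + 4)/(4 + y))/y = (y² + 6*y) + (3/(4 + y))/y = (y² + 6*y) + 3/(y*(4 + y)) = y² + 6*y + 3/(y*(4 + y)))
b(A) = -A²/7
b(s(6)) - 39*(-9) = -(3 + 6²*(4 + 6)*(6 + 6))²/(36*(4 + 6)²)/7 - 39*(-9) = -(3 + 36*10*12)²/3600/7 + 351 = -(3 + 4320)²/3600/7 + 351 = -((⅙)*(⅒)*4323)²/7 + 351 = -(1441/20)²/7 + 351 = -⅐*2076481/400 + 351 = -2076481/2800 + 351 = -1093681/2800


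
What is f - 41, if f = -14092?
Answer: -14133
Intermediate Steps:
f - 41 = -14092 - 41 = -14133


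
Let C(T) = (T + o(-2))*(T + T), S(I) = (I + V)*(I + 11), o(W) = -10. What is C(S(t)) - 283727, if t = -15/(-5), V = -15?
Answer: -223919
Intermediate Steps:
t = 3 (t = -15*(-1/5) = 3)
S(I) = (-15 + I)*(11 + I) (S(I) = (I - 15)*(I + 11) = (-15 + I)*(11 + I))
C(T) = 2*T*(-10 + T) (C(T) = (T - 10)*(T + T) = (-10 + T)*(2*T) = 2*T*(-10 + T))
C(S(t)) - 283727 = 2*(-165 + 3**2 - 4*3)*(-10 + (-165 + 3**2 - 4*3)) - 283727 = 2*(-165 + 9 - 12)*(-10 + (-165 + 9 - 12)) - 283727 = 2*(-168)*(-10 - 168) - 283727 = 2*(-168)*(-178) - 283727 = 59808 - 283727 = -223919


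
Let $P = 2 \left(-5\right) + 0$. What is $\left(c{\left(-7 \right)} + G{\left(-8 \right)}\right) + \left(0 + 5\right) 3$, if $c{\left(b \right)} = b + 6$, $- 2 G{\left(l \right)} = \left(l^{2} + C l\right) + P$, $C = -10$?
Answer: $-53$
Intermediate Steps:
$P = -10$ ($P = -10 + 0 = -10$)
$G{\left(l \right)} = 5 + 5 l - \frac{l^{2}}{2}$ ($G{\left(l \right)} = - \frac{\left(l^{2} - 10 l\right) - 10}{2} = - \frac{-10 + l^{2} - 10 l}{2} = 5 + 5 l - \frac{l^{2}}{2}$)
$c{\left(b \right)} = 6 + b$
$\left(c{\left(-7 \right)} + G{\left(-8 \right)}\right) + \left(0 + 5\right) 3 = \left(\left(6 - 7\right) + \left(5 + 5 \left(-8\right) - \frac{\left(-8\right)^{2}}{2}\right)\right) + \left(0 + 5\right) 3 = \left(-1 - 67\right) + 5 \cdot 3 = \left(-1 - 67\right) + 15 = -68 + 15 = -53$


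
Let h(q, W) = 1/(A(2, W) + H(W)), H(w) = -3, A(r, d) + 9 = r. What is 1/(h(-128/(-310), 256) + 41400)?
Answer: 10/413999 ≈ 2.4155e-5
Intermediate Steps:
A(r, d) = -9 + r
h(q, W) = -1/10 (h(q, W) = 1/((-9 + 2) - 3) = 1/(-7 - 3) = 1/(-10) = -1/10)
1/(h(-128/(-310), 256) + 41400) = 1/(-1/10 + 41400) = 1/(413999/10) = 10/413999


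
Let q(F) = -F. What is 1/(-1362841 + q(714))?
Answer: -1/1363555 ≈ -7.3338e-7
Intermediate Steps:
1/(-1362841 + q(714)) = 1/(-1362841 - 1*714) = 1/(-1362841 - 714) = 1/(-1363555) = -1/1363555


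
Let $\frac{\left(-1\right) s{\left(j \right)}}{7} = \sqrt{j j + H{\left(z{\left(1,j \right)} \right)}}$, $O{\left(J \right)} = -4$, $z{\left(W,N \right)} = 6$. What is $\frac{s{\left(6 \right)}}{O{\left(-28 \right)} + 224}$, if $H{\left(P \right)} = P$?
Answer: $- \frac{7 \sqrt{42}}{220} \approx -0.20621$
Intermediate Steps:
$s{\left(j \right)} = - 7 \sqrt{6 + j^{2}}$ ($s{\left(j \right)} = - 7 \sqrt{j j + 6} = - 7 \sqrt{j^{2} + 6} = - 7 \sqrt{6 + j^{2}}$)
$\frac{s{\left(6 \right)}}{O{\left(-28 \right)} + 224} = \frac{\left(-7\right) \sqrt{6 + 6^{2}}}{-4 + 224} = \frac{\left(-7\right) \sqrt{6 + 36}}{220} = \frac{\left(-7\right) \sqrt{42}}{220} = - \frac{7 \sqrt{42}}{220}$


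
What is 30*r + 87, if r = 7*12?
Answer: 2607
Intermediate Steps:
r = 84
30*r + 87 = 30*84 + 87 = 2520 + 87 = 2607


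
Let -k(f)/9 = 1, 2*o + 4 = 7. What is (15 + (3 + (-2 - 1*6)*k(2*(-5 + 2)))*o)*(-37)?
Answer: -9435/2 ≈ -4717.5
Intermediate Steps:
o = 3/2 (o = -2 + (1/2)*7 = -2 + 7/2 = 3/2 ≈ 1.5000)
k(f) = -9 (k(f) = -9*1 = -9)
(15 + (3 + (-2 - 1*6)*k(2*(-5 + 2)))*o)*(-37) = (15 + (3 + (-2 - 1*6)*(-9))*(3/2))*(-37) = (15 + (3 + (-2 - 6)*(-9))*(3/2))*(-37) = (15 + (3 - 8*(-9))*(3/2))*(-37) = (15 + (3 + 72)*(3/2))*(-37) = (15 + 75*(3/2))*(-37) = (15 + 225/2)*(-37) = (255/2)*(-37) = -9435/2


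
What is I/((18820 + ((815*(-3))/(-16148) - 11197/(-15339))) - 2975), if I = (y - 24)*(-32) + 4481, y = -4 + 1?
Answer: 1323925349340/3924932468351 ≈ 0.33731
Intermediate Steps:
y = -3
I = 5345 (I = (-3 - 24)*(-32) + 4481 = -27*(-32) + 4481 = 864 + 4481 = 5345)
I/((18820 + ((815*(-3))/(-16148) - 11197/(-15339))) - 2975) = 5345/((18820 + ((815*(-3))/(-16148) - 11197/(-15339))) - 2975) = 5345/((18820 + (-2445*(-1/16148) - 11197*(-1/15339))) - 2975) = 5345/((18820 + (2445/16148 + 11197/15339)) - 2975) = 5345/((18820 + 218313011/247694172) - 2975) = 5345/(4661822630051/247694172 - 2975) = 5345/(3924932468351/247694172) = 5345*(247694172/3924932468351) = 1323925349340/3924932468351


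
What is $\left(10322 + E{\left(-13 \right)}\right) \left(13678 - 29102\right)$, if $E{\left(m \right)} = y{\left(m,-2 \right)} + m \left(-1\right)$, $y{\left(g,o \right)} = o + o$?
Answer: $-159345344$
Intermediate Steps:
$y{\left(g,o \right)} = 2 o$
$E{\left(m \right)} = -4 - m$ ($E{\left(m \right)} = 2 \left(-2\right) + m \left(-1\right) = -4 - m$)
$\left(10322 + E{\left(-13 \right)}\right) \left(13678 - 29102\right) = \left(10322 - -9\right) \left(13678 - 29102\right) = \left(10322 + \left(-4 + 13\right)\right) \left(-15424\right) = \left(10322 + 9\right) \left(-15424\right) = 10331 \left(-15424\right) = -159345344$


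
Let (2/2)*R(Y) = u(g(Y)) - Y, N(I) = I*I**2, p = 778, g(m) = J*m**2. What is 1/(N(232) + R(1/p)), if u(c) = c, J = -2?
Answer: 151321/1889570748733 ≈ 8.0082e-8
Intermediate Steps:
g(m) = -2*m**2
N(I) = I**3
R(Y) = -Y - 2*Y**2 (R(Y) = -2*Y**2 - Y = -Y - 2*Y**2)
1/(N(232) + R(1/p)) = 1/(232**3 + (-1 - 2/778)/778) = 1/(12487168 + (-1 - 2*1/778)/778) = 1/(12487168 + (-1 - 1/389)/778) = 1/(12487168 + (1/778)*(-390/389)) = 1/(12487168 - 195/151321) = 1/(1889570748733/151321) = 151321/1889570748733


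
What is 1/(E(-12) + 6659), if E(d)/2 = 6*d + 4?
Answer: 1/6523 ≈ 0.00015330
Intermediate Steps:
E(d) = 8 + 12*d (E(d) = 2*(6*d + 4) = 2*(4 + 6*d) = 8 + 12*d)
1/(E(-12) + 6659) = 1/((8 + 12*(-12)) + 6659) = 1/((8 - 144) + 6659) = 1/(-136 + 6659) = 1/6523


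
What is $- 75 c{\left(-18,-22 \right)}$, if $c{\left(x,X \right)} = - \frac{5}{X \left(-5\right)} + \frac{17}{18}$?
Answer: $- \frac{2225}{33} \approx -67.424$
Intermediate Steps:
$c{\left(x,X \right)} = \frac{17}{18} + \frac{1}{X}$ ($c{\left(x,X \right)} = - \frac{5}{\left(-5\right) X} + 17 \cdot \frac{1}{18} = - 5 \left(- \frac{1}{5 X}\right) + \frac{17}{18} = \frac{1}{X} + \frac{17}{18} = \frac{17}{18} + \frac{1}{X}$)
$- 75 c{\left(-18,-22 \right)} = - 75 \left(\frac{17}{18} + \frac{1}{-22}\right) = - 75 \left(\frac{17}{18} - \frac{1}{22}\right) = \left(-75\right) \frac{89}{99} = - \frac{2225}{33}$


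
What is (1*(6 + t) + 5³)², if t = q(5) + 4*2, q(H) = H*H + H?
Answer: 28561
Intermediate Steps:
q(H) = H + H² (q(H) = H² + H = H + H²)
t = 38 (t = 5*(1 + 5) + 4*2 = 5*6 + 8 = 30 + 8 = 38)
(1*(6 + t) + 5³)² = (1*(6 + 38) + 5³)² = (1*44 + 125)² = (44 + 125)² = 169² = 28561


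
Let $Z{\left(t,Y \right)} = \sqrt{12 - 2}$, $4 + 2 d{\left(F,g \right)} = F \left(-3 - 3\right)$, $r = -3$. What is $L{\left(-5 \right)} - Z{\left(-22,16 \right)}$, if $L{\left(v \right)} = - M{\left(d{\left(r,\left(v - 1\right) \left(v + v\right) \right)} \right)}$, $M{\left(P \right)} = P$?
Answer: $-7 - \sqrt{10} \approx -10.162$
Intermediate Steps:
$d{\left(F,g \right)} = -2 - 3 F$ ($d{\left(F,g \right)} = -2 + \frac{F \left(-3 - 3\right)}{2} = -2 + \frac{F \left(-6\right)}{2} = -2 + \frac{\left(-6\right) F}{2} = -2 - 3 F$)
$Z{\left(t,Y \right)} = \sqrt{10}$
$L{\left(v \right)} = -7$ ($L{\left(v \right)} = - (-2 - -9) = - (-2 + 9) = \left(-1\right) 7 = -7$)
$L{\left(-5 \right)} - Z{\left(-22,16 \right)} = -7 - \sqrt{10}$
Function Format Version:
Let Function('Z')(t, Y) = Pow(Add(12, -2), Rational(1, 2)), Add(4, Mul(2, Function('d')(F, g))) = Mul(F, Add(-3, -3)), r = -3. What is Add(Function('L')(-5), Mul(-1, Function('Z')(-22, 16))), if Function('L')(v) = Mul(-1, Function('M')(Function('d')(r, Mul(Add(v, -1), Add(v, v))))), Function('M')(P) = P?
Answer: Add(-7, Mul(-1, Pow(10, Rational(1, 2)))) ≈ -10.162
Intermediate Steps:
Function('d')(F, g) = Add(-2, Mul(-3, F)) (Function('d')(F, g) = Add(-2, Mul(Rational(1, 2), Mul(F, Add(-3, -3)))) = Add(-2, Mul(Rational(1, 2), Mul(F, -6))) = Add(-2, Mul(Rational(1, 2), Mul(-6, F))) = Add(-2, Mul(-3, F)))
Function('Z')(t, Y) = Pow(10, Rational(1, 2))
Function('L')(v) = -7 (Function('L')(v) = Mul(-1, Add(-2, Mul(-3, -3))) = Mul(-1, Add(-2, 9)) = Mul(-1, 7) = -7)
Add(Function('L')(-5), Mul(-1, Function('Z')(-22, 16))) = Add(-7, Mul(-1, Pow(10, Rational(1, 2))))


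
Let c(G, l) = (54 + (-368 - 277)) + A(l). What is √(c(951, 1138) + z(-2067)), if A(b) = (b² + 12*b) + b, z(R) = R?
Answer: 2*√326795 ≈ 1143.3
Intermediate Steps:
A(b) = b² + 13*b
c(G, l) = -591 + l*(13 + l) (c(G, l) = (54 + (-368 - 277)) + l*(13 + l) = (54 - 645) + l*(13 + l) = -591 + l*(13 + l))
√(c(951, 1138) + z(-2067)) = √((-591 + 1138*(13 + 1138)) - 2067) = √((-591 + 1138*1151) - 2067) = √((-591 + 1309838) - 2067) = √(1309247 - 2067) = √1307180 = 2*√326795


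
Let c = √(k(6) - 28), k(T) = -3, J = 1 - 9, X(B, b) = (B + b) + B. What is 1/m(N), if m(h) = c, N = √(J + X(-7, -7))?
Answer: -I*√31/31 ≈ -0.17961*I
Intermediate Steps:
X(B, b) = b + 2*B
J = -8
N = I*√29 (N = √(-8 + (-7 + 2*(-7))) = √(-8 + (-7 - 14)) = √(-8 - 21) = √(-29) = I*√29 ≈ 5.3852*I)
c = I*√31 (c = √(-3 - 28) = √(-31) = I*√31 ≈ 5.5678*I)
m(h) = I*√31
1/m(N) = 1/(I*√31) = -I*√31/31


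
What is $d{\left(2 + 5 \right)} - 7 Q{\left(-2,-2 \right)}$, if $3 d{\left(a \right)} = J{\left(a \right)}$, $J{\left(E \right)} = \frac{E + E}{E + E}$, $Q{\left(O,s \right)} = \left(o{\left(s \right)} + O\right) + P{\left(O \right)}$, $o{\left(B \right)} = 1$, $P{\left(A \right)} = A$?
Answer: $\frac{64}{3} \approx 21.333$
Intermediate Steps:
$Q{\left(O,s \right)} = 1 + 2 O$ ($Q{\left(O,s \right)} = \left(1 + O\right) + O = 1 + 2 O$)
$J{\left(E \right)} = 1$ ($J{\left(E \right)} = \frac{2 E}{2 E} = 2 E \frac{1}{2 E} = 1$)
$d{\left(a \right)} = \frac{1}{3}$ ($d{\left(a \right)} = \frac{1}{3} \cdot 1 = \frac{1}{3}$)
$d{\left(2 + 5 \right)} - 7 Q{\left(-2,-2 \right)} = \frac{1}{3} - 7 \left(1 + 2 \left(-2\right)\right) = \frac{1}{3} - 7 \left(1 - 4\right) = \frac{1}{3} - -21 = \frac{1}{3} + 21 = \frac{64}{3}$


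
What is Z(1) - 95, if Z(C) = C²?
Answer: -94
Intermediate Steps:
Z(1) - 95 = 1² - 95 = 1 - 95 = -94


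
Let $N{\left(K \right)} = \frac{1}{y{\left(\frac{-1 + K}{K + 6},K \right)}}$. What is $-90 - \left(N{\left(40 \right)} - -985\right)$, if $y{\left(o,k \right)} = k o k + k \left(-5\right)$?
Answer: $- \frac{28595023}{26600} \approx -1075.0$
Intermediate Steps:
$y{\left(o,k \right)} = - 5 k + o k^{2}$ ($y{\left(o,k \right)} = o k^{2} - 5 k = - 5 k + o k^{2}$)
$N{\left(K \right)} = \frac{1}{K \left(-5 + \frac{K \left(-1 + K\right)}{6 + K}\right)}$ ($N{\left(K \right)} = \frac{1}{K \left(-5 + K \frac{-1 + K}{K + 6}\right)} = \frac{1}{K \left(-5 + K \frac{-1 + K}{6 + K}\right)} = \frac{1}{K \left(-5 + \frac{K \left(-1 + K\right)}{6 + K}\right)}$)
$-90 - \left(N{\left(40 \right)} - -985\right) = -90 - \left(\frac{6 + 40}{40 \left(-30 + 40^{2} - 240\right)} - -985\right) = -90 - \left(\frac{1}{40} \frac{1}{-30 + 1600 - 240} \cdot 46 + 985\right) = -90 - \left(\frac{1}{40} \cdot \frac{1}{1330} \cdot 46 + 985\right) = -90 - \left(\frac{23}{26600} + 985\right) = -90 - \frac{26201023}{26600} = - \frac{28595023}{26600}$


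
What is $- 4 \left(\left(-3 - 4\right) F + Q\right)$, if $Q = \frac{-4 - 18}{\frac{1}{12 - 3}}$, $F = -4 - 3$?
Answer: $596$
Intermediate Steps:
$F = -7$ ($F = -4 - 3 = -7$)
$Q = -198$ ($Q = \frac{-4 - 18}{\frac{1}{9}} = - 22 \frac{1}{\frac{1}{9}} = \left(-22\right) 9 = -198$)
$- 4 \left(\left(-3 - 4\right) F + Q\right) = - 4 \left(\left(-3 - 4\right) \left(-7\right) - 198\right) = - 4 \left(\left(-7\right) \left(-7\right) - 198\right) = - 4 \left(49 - 198\right) = \left(-4\right) \left(-149\right) = 596$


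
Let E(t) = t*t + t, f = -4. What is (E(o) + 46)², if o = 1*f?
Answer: 3364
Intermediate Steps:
o = -4 (o = 1*(-4) = -4)
E(t) = t + t² (E(t) = t² + t = t + t²)
(E(o) + 46)² = (-4*(1 - 4) + 46)² = (-4*(-3) + 46)² = (12 + 46)² = 58² = 3364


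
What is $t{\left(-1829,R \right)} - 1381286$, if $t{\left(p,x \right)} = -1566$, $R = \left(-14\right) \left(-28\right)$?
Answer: $-1382852$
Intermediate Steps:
$R = 392$
$t{\left(-1829,R \right)} - 1381286 = -1566 - 1381286 = -1382852$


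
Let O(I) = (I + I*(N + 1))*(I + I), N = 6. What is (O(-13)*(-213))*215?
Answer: -123829680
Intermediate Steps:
O(I) = 16*I² (O(I) = (I + I*(6 + 1))*(I + I) = (I + I*7)*(2*I) = (I + 7*I)*(2*I) = (8*I)*(2*I) = 16*I²)
(O(-13)*(-213))*215 = ((16*(-13)²)*(-213))*215 = ((16*169)*(-213))*215 = (2704*(-213))*215 = -575952*215 = -123829680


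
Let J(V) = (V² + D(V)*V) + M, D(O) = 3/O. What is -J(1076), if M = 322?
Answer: -1158101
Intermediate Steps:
J(V) = 325 + V² (J(V) = (V² + (3/V)*V) + 322 = (V² + 3) + 322 = (3 + V²) + 322 = 325 + V²)
-J(1076) = -(325 + 1076²) = -(325 + 1157776) = -1*1158101 = -1158101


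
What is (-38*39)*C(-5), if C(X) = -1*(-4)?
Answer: -5928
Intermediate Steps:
C(X) = 4
(-38*39)*C(-5) = -38*39*4 = -1482*4 = -5928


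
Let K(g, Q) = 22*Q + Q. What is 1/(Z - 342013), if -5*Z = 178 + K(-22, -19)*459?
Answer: -1/301932 ≈ -3.3120e-6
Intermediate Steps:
K(g, Q) = 23*Q
Z = 40081 (Z = -(178 + (23*(-19))*459)/5 = -(178 - 437*459)/5 = -(178 - 200583)/5 = -⅕*(-200405) = 40081)
1/(Z - 342013) = 1/(40081 - 342013) = 1/(-301932) = -1/301932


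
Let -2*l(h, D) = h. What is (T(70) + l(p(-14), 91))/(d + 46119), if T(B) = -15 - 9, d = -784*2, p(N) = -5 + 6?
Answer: -49/89102 ≈ -0.00054993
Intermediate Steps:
p(N) = 1
d = -1568
l(h, D) = -h/2
T(B) = -24
(T(70) + l(p(-14), 91))/(d + 46119) = (-24 - ½*1)/(-1568 + 46119) = (-24 - ½)/44551 = -49/2*1/44551 = -49/89102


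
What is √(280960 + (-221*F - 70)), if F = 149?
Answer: √247961 ≈ 497.96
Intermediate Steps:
√(280960 + (-221*F - 70)) = √(280960 + (-221*149 - 70)) = √(280960 + (-32929 - 70)) = √(280960 - 32999) = √247961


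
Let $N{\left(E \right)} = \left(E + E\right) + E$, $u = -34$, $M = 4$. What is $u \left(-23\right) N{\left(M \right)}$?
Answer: $9384$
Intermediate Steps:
$N{\left(E \right)} = 3 E$ ($N{\left(E \right)} = 2 E + E = 3 E$)
$u \left(-23\right) N{\left(M \right)} = \left(-34\right) \left(-23\right) 3 \cdot 4 = 782 \cdot 12 = 9384$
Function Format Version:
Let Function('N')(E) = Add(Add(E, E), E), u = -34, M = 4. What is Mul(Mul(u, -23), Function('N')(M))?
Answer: 9384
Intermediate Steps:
Function('N')(E) = Mul(3, E) (Function('N')(E) = Add(Mul(2, E), E) = Mul(3, E))
Mul(Mul(u, -23), Function('N')(M)) = Mul(Mul(-34, -23), Mul(3, 4)) = Mul(782, 12) = 9384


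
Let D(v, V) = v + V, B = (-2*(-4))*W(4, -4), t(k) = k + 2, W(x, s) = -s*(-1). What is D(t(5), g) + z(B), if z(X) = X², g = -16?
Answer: 1015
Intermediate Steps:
W(x, s) = s
t(k) = 2 + k
B = -32 (B = -2*(-4)*(-4) = 8*(-4) = -32)
D(v, V) = V + v
D(t(5), g) + z(B) = (-16 + (2 + 5)) + (-32)² = (-16 + 7) + 1024 = -9 + 1024 = 1015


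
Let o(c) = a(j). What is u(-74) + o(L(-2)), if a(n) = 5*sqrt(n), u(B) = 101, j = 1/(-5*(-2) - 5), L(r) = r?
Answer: 101 + sqrt(5) ≈ 103.24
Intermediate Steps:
j = 1/5 (j = 1/(10 - 5) = 1/5 ≈ 0.20000)
o(c) = sqrt(5) (o(c) = 5*sqrt(1/5) = 5*(sqrt(5)/5) = sqrt(5))
u(-74) + o(L(-2)) = 101 + sqrt(5)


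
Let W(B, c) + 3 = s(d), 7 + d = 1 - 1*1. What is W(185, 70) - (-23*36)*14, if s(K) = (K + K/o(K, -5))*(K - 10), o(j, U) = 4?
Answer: 46951/4 ≈ 11738.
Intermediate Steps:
d = -7 (d = -7 + (1 - 1*1) = -7 + (1 - 1) = -7 + 0 = -7)
s(K) = 5*K*(-10 + K)/4 (s(K) = (K + K/4)*(K - 10) = (K + K*(¼))*(-10 + K) = (K + K/4)*(-10 + K) = (5*K/4)*(-10 + K) = 5*K*(-10 + K)/4)
W(B, c) = 583/4 (W(B, c) = -3 + (5/4)*(-7)*(-10 - 7) = -3 + (5/4)*(-7)*(-17) = -3 + 595/4 = 583/4)
W(185, 70) - (-23*36)*14 = 583/4 - (-23*36)*14 = 583/4 - (-828)*14 = 583/4 - 1*(-11592) = 583/4 + 11592 = 46951/4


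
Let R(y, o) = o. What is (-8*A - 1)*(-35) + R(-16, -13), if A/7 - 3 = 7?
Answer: 19622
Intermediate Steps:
A = 70 (A = 21 + 7*7 = 21 + 49 = 70)
(-8*A - 1)*(-35) + R(-16, -13) = (-8*70 - 1)*(-35) - 13 = (-560 - 1)*(-35) - 13 = -561*(-35) - 13 = 19635 - 13 = 19622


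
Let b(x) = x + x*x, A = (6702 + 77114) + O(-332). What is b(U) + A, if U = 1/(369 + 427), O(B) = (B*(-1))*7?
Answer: 54579683037/633616 ≈ 86140.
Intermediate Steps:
O(B) = -7*B (O(B) = -B*7 = -7*B)
U = 1/796 ≈ 0.0012563
A = 86140 (A = (6702 + 77114) - 7*(-332) = 83816 + 2324 = 86140)
b(x) = x + x**2
b(U) + A = (1 + 1/796)/796 + 86140 = (1/796)*(797/796) + 86140 = 797/633616 + 86140 = 54579683037/633616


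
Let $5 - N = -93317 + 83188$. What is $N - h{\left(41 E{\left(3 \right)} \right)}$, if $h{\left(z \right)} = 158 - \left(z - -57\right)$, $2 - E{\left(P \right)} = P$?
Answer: $9992$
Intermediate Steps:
$E{\left(P \right)} = 2 - P$
$h{\left(z \right)} = 101 - z$ ($h{\left(z \right)} = 158 - \left(z + 57\right) = 158 - \left(57 + z\right) = 101 - z$)
$N = 10134$ ($N = 5 - \left(-93317 + 83188\right) = 5 - -10129 = 5 + 10129 = 10134$)
$N - h{\left(41 E{\left(3 \right)} \right)} = 10134 - \left(101 - 41 \left(2 - 3\right)\right) = 10134 - \left(101 - 41 \left(-1\right)\right) = 10134 - \left(101 - -41\right) = 10134 - \left(101 + 41\right) = 10134 - 142 = 9992$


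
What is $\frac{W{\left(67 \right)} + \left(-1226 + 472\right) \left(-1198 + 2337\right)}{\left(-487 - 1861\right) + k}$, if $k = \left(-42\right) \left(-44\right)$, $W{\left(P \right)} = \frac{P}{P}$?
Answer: $\frac{171761}{100} \approx 1717.6$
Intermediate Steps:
$W{\left(P \right)} = 1$
$k = 1848$
$\frac{W{\left(67 \right)} + \left(-1226 + 472\right) \left(-1198 + 2337\right)}{\left(-487 - 1861\right) + k} = \frac{1 + \left(-1226 + 472\right) \left(-1198 + 2337\right)}{\left(-487 - 1861\right) + 1848} = \frac{1 - 858806}{-2348 + 1848} = \frac{1 - 858806}{-500} = \left(-858805\right) \left(- \frac{1}{500}\right) = \frac{171761}{100}$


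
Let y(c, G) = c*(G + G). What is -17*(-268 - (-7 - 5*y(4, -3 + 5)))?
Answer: 3077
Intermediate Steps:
y(c, G) = 2*G*c (y(c, G) = c*(2*G) = 2*G*c)
-17*(-268 - (-7 - 5*y(4, -3 + 5))) = -17*(-268 - (-7 - 10*(-3 + 5)*4)) = -17*(-268 - (-7 - 10*2*4)) = -17*(-268 - (-7 - 5*16)) = -17*(-268 - (-7 - 80)) = -17*(-268 - 1*(-87)) = -17*(-268 + 87) = -17*(-181) = 3077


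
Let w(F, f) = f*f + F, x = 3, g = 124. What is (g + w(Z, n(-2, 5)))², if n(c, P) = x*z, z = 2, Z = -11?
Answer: 22201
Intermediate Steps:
n(c, P) = 6 (n(c, P) = 3*2 = 6)
w(F, f) = F + f² (w(F, f) = f² + F = F + f²)
(g + w(Z, n(-2, 5)))² = (124 + (-11 + 6²))² = (124 + (-11 + 36))² = (124 + 25)² = 149² = 22201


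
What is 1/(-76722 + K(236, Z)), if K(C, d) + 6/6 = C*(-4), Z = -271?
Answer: -1/77667 ≈ -1.2875e-5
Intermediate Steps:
K(C, d) = -1 - 4*C (K(C, d) = -1 + C*(-4) = -1 - 4*C)
1/(-76722 + K(236, Z)) = 1/(-76722 + (-1 - 4*236)) = 1/(-76722 + (-1 - 944)) = 1/(-76722 - 945) = 1/(-77667) = -1/77667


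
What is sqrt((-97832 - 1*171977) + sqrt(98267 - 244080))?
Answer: sqrt(-269809 + I*sqrt(145813)) ≈ 0.368 + 519.43*I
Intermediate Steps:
sqrt((-97832 - 1*171977) + sqrt(98267 - 244080)) = sqrt((-97832 - 171977) + sqrt(-145813)) = sqrt(-269809 + I*sqrt(145813))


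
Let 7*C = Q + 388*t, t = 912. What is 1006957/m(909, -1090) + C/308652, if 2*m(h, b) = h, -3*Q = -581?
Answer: 1450503972881/654650892 ≈ 2215.7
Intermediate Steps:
Q = 581/3 (Q = -⅓*(-581) = 581/3 ≈ 193.67)
C = 1062149/21 (C = (581/3 + 388*912)/7 = (581/3 + 353856)/7 = (⅐)*(1062149/3) = 1062149/21 ≈ 50579.)
m(h, b) = h/2
1006957/m(909, -1090) + C/308652 = 1006957/(((½)*909)) + (1062149/21)/308652 = 1006957/(909/2) + (1062149/21)*(1/308652) = 1006957*(2/909) + 1062149/6481692 = 2013914/909 + 1062149/6481692 = 1450503972881/654650892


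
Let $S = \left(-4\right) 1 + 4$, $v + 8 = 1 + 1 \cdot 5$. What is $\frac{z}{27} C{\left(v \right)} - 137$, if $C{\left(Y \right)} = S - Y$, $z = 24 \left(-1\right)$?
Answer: $- \frac{1249}{9} \approx -138.78$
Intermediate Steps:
$v = -2$ ($v = -8 + \left(1 + 1 \cdot 5\right) = -8 + \left(1 + 5\right) = -8 + 6 = -2$)
$z = -24$
$S = 0$ ($S = -4 + 4 = 0$)
$C{\left(Y \right)} = - Y$ ($C{\left(Y \right)} = 0 - Y = - Y$)
$\frac{z}{27} C{\left(v \right)} - 137 = - \frac{24}{27} \left(\left(-1\right) \left(-2\right)\right) - 137 = \left(-24\right) \frac{1}{27} \cdot 2 - 137 = \left(- \frac{8}{9}\right) 2 - 137 = - \frac{16}{9} - 137 = - \frac{1249}{9}$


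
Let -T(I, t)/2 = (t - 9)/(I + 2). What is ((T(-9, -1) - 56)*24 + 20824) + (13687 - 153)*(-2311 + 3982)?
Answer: 158443078/7 ≈ 2.2635e+7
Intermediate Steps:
T(I, t) = -2*(-9 + t)/(2 + I) (T(I, t) = -2*(t - 9)/(I + 2) = -2*(-9 + t)/(2 + I))
((T(-9, -1) - 56)*24 + 20824) + (13687 - 153)*(-2311 + 3982) = ((2*(9 - 1*(-1))/(2 - 9) - 56)*24 + 20824) + (13687 - 153)*(-2311 + 3982) = ((2*(9 + 1)/(-7) - 56)*24 + 20824) + 13534*1671 = ((2*(-⅐)*10 - 56)*24 + 20824) + 22615314 = ((-20/7 - 56)*24 + 20824) + 22615314 = (-412/7*24 + 20824) + 22615314 = (-9888/7 + 20824) + 22615314 = 135880/7 + 22615314 = 158443078/7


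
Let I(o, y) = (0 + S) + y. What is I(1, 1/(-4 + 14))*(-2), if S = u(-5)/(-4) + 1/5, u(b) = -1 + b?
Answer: -18/5 ≈ -3.6000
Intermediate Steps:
S = 17/10 (S = (-1 - 5)/(-4) + 1/5 = -6*(-¼) + 1*(⅕) = 3/2 + ⅕ = 17/10 ≈ 1.7000)
I(o, y) = 17/10 + y (I(o, y) = (0 + 17/10) + y = 17/10 + y)
I(1, 1/(-4 + 14))*(-2) = (17/10 + 1/(-4 + 14))*(-2) = (17/10 + 1/10)*(-2) = (17/10 + ⅒)*(-2) = (9/5)*(-2) = -18/5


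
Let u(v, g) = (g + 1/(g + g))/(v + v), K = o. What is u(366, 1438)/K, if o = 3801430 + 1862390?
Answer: 459521/1324850567360 ≈ 3.4685e-7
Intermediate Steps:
o = 5663820
K = 5663820
u(v, g) = (g + 1/(2*g))/(2*v) (u(v, g) = (g + 1/(2*g))/((2*v)) = (g + 1/(2*g))*(1/(2*v)) = (g + 1/(2*g))/(2*v))
u(366, 1438)/K = ((1/4)*(1 + 2*1438**2)/(1438*366))/5663820 = ((1/4)*(1/1438)*(1/366)*(1 + 2*2067844))*(1/5663820) = ((1/4)*(1/1438)*(1/366)*(1 + 4135688))*(1/5663820) = ((1/4)*(1/1438)*(1/366)*4135689)*(1/5663820) = (1378563/701744)*(1/5663820) = 459521/1324850567360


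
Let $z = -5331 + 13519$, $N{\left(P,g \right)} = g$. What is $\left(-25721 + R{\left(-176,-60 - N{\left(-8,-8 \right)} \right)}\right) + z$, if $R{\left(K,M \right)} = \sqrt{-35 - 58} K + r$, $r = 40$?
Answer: $-17493 - 176 i \sqrt{93} \approx -17493.0 - 1697.3 i$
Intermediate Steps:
$z = 8188$
$R{\left(K,M \right)} = 40 + i K \sqrt{93}$ ($R{\left(K,M \right)} = \sqrt{-35 - 58} K + 40 = \sqrt{-93} K + 40 = i \sqrt{93} K + 40 = i K \sqrt{93} + 40 = 40 + i K \sqrt{93}$)
$\left(-25721 + R{\left(-176,-60 - N{\left(-8,-8 \right)} \right)}\right) + z = \left(-25721 + \left(40 + i \left(-176\right) \sqrt{93}\right)\right) + 8188 = \left(-25721 + \left(40 - 176 i \sqrt{93}\right)\right) + 8188 = \left(-25681 - 176 i \sqrt{93}\right) + 8188 = -17493 - 176 i \sqrt{93}$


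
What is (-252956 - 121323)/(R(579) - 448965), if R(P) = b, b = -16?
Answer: 374279/448981 ≈ 0.83362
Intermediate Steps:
R(P) = -16
(-252956 - 121323)/(R(579) - 448965) = (-252956 - 121323)/(-16 - 448965) = -374279/(-448981) = -374279*(-1/448981) = 374279/448981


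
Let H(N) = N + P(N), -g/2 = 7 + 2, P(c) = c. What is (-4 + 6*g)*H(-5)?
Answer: 1120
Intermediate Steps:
g = -18 (g = -2*(7 + 2) = -2*9 = -18)
H(N) = 2*N (H(N) = N + N = 2*N)
(-4 + 6*g)*H(-5) = (-4 + 6*(-18))*(2*(-5)) = (-4 - 108)*(-10) = -112*(-10) = 1120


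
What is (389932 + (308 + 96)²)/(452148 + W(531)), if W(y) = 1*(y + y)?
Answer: 276574/226605 ≈ 1.2205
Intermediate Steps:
W(y) = 2*y (W(y) = 1*(2*y) = 2*y)
(389932 + (308 + 96)²)/(452148 + W(531)) = (389932 + (308 + 96)²)/(452148 + 2*531) = (389932 + 404²)/(452148 + 1062) = (389932 + 163216)/453210 = 553148*(1/453210) = 276574/226605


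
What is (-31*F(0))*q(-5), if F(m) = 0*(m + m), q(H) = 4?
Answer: 0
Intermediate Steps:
F(m) = 0 (F(m) = 0*(2*m) = 0)
(-31*F(0))*q(-5) = -31*0*4 = 0*4 = 0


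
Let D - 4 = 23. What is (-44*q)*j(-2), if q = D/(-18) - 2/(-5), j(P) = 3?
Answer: 726/5 ≈ 145.20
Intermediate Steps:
D = 27 (D = 4 + 23 = 27)
q = -11/10 (q = 27/(-18) - 2/(-5) = 27*(-1/18) - 2*(-⅕) = -3/2 + ⅖ = -11/10 ≈ -1.1000)
(-44*q)*j(-2) = -44*(-11/10)*3 = (242/5)*3 = 726/5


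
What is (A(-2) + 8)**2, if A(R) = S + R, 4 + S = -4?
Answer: 4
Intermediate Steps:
S = -8 (S = -4 - 4 = -8)
A(R) = -8 + R
(A(-2) + 8)**2 = ((-8 - 2) + 8)**2 = (-10 + 8)**2 = (-2)**2 = 4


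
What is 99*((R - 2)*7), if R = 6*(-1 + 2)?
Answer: 2772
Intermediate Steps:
R = 6 (R = 6*1 = 6)
99*((R - 2)*7) = 99*((6 - 2)*7) = 99*(4*7) = 99*28 = 2772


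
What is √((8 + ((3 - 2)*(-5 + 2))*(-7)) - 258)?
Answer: I*√229 ≈ 15.133*I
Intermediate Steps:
√((8 + ((3 - 2)*(-5 + 2))*(-7)) - 258) = √((8 + (1*(-3))*(-7)) - 258) = √((8 - 3*(-7)) - 258) = √((8 + 21) - 258) = √(29 - 258) = √(-229) = I*√229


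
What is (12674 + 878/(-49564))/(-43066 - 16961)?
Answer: -104695543/495863038 ≈ -0.21114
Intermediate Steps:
(12674 + 878/(-49564))/(-43066 - 16961) = (12674 + 878*(-1/49564))/(-60027) = (12674 - 439/24782)*(-1/60027) = (314086629/24782)*(-1/60027) = -104695543/495863038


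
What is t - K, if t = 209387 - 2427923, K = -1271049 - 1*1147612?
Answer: 200125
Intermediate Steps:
K = -2418661 (K = -1271049 - 1147612 = -2418661)
t = -2218536
t - K = -2218536 - 1*(-2418661) = -2218536 + 2418661 = 200125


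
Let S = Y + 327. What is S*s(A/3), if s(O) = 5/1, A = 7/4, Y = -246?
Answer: 405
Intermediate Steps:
A = 7/4 (A = 7*(¼) = 7/4 ≈ 1.7500)
s(O) = 5 (s(O) = 5*1 = 5)
S = 81 (S = -246 + 327 = 81)
S*s(A/3) = 81*5 = 405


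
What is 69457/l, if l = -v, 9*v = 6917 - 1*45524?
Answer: 208371/12869 ≈ 16.192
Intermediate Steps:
v = -12869/3 (v = (6917 - 1*45524)/9 = (6917 - 45524)/9 = (1/9)*(-38607) = -12869/3 ≈ -4289.7)
l = 12869/3 (l = -1*(-12869/3) = 12869/3 ≈ 4289.7)
69457/l = 69457/(12869/3) = 69457*(3/12869) = 208371/12869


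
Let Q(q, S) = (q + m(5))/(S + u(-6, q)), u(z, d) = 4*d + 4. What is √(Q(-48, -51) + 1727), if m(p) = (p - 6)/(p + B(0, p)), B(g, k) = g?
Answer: 3*√274054130/1195 ≈ 41.560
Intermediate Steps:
u(z, d) = 4 + 4*d
m(p) = (-6 + p)/p (m(p) = (p - 6)/(p + 0) = (-6 + p)/p)
Q(q, S) = (-⅕ + q)/(4 + S + 4*q) (Q(q, S) = (q + (-6 + 5)/5)/(S + (4 + 4*q)) = (q + (⅕)*(-1))/(4 + S + 4*q) = (q - ⅕)/(4 + S + 4*q) = (-⅕ + q)/(4 + S + 4*q))
√(Q(-48, -51) + 1727) = √((-⅕ - 48)/(4 - 51 + 4*(-48)) + 1727) = √(-241/5/(4 - 51 - 192) + 1727) = √(-241/5/(-239) + 1727) = √(-1/239*(-241/5) + 1727) = √(241/1195 + 1727) = √(2064006/1195) = 3*√274054130/1195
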